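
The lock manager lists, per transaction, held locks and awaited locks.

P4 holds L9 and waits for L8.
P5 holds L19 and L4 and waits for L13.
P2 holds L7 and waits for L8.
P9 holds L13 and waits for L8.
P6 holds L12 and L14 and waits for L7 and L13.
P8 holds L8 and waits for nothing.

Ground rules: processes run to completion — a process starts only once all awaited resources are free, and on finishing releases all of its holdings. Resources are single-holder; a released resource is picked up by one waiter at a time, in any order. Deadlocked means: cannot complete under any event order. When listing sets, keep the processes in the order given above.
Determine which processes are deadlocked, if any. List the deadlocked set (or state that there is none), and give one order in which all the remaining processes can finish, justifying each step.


Nothing here is deadlocked.
Key observation: the waits form no ring: some process can always run, and its releases unblock the others one by one.
One completion order for the rest: P8, P2, P9, P4, P6, P5.
Check, step by step:
  run P8 (it waits on nothing); releases L8
  run P2 (all its waits — L8 — are resolved); releases L7
  run P9 (all its waits — L8 — are resolved); releases L13
  run P4 (all its waits — L8 — are resolved); releases L9
  run P6 (all its waits — L7 and L13 — are resolved); releases L12 and L14
  run P5 (all its waits — L13 — are resolved); releases L19 and L4


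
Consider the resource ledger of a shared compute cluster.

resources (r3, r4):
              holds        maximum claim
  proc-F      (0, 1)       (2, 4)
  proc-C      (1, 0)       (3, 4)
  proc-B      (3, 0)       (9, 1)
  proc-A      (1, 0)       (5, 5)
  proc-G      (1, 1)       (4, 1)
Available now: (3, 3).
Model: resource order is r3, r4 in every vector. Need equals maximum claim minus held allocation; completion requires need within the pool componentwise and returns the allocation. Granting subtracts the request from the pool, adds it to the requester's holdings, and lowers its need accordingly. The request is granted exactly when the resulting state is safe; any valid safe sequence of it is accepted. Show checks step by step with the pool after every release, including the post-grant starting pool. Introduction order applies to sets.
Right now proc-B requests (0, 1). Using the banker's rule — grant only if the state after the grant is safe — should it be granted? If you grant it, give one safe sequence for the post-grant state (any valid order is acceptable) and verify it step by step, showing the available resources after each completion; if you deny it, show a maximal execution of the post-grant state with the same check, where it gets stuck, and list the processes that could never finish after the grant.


DENY: after the grant no complete ordering would exist.
Key observation: after proc-G, proc-F, proc-C the pool peaks at (5, 4), and each blocked process is short somewhere: proc-B on r3; proc-A on r4.
Pretend the grant happened; the run proc-G, proc-F, proc-C goes as far as possible. Step-by-step check:
  pool = (3, 2)
  proc-G: need (3, 0) fits (3, 2); releases (1, 1), pool now (4, 3)
  proc-F: need (2, 3) fits (4, 3); releases (0, 1), pool now (4, 4)
  proc-C: need (2, 4) fits (4, 4); releases (1, 0), pool now (5, 4)
  blocked: proc-B wants (6, 0), pool (5, 4) — not enough r3
  blocked: proc-A wants (4, 5), pool (5, 4) — not enough r4
Processes that could never finish after the grant: proc-B and proc-A.


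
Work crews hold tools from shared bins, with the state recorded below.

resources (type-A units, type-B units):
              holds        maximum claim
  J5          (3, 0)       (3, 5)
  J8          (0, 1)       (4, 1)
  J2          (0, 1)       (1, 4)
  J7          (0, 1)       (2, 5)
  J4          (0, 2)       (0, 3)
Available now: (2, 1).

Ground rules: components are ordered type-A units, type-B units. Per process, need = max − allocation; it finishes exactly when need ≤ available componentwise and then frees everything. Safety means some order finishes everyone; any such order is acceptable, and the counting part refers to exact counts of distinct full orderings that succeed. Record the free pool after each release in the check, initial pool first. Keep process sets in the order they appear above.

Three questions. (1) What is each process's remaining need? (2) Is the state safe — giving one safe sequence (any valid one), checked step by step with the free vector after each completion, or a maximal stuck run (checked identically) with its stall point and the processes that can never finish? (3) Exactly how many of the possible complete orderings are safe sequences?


(1) Outstanding need per process (order type-A units, type-B units):
  J5: (0, 5)
  J8: (4, 0)
  J2: (1, 3)
  J7: (2, 4)
  J4: (0, 1)
(2) SAFE, for example via the order J4, J2, J7, J5, J8.
Key observation: J4 is the earliest step where a requested resource binds exactly: need (0, 1), pool (2, 1) at its turn.
Check, step by step:
  pool = (2, 1)
  J4: need (0, 1) fits (2, 1); releases (0, 2), pool now (2, 3)
  J2: need (1, 3) fits (2, 3); releases (0, 1), pool now (2, 4)
  J7: need (2, 4) fits (2, 4); releases (0, 1), pool now (2, 5)
  J5: need (0, 5) fits (2, 5); releases (3, 0), pool now (5, 5)
  J8: need (4, 0) fits (5, 5); releases (0, 1), pool now (5, 6)
(3) Exactly 1 of the possible complete orderings is a safe sequence.


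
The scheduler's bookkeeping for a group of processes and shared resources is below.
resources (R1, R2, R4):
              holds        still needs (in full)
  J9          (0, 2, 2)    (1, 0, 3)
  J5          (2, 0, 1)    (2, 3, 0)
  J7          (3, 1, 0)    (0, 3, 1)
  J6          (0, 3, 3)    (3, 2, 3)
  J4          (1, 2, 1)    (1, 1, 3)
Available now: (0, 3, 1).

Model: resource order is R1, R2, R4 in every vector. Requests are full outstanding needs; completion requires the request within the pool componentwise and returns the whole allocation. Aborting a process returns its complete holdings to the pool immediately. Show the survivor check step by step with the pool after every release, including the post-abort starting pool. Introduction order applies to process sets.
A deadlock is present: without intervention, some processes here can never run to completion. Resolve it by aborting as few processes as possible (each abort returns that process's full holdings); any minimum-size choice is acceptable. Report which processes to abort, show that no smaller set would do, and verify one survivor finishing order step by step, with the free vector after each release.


Minimum abort set: J6.
Key observation: before aborting J6, J9 was permanently blocked — no order could ever run it; afterwards it completes at step 3.
Minimality: the empty abort set fails — the state is deadlocked as it stands.
Survivors finish in the order: J7, J5, J9, J4. Step-by-step check (pool after the aborts first):
  pool = (0, 6, 4)
  J7 needs (0, 3, 1) <= (0, 6, 4) -> finishes; pool += (3, 1, 0) = (3, 7, 4)
  J5 needs (2, 3, 0) <= (3, 7, 4) -> finishes; pool += (2, 0, 1) = (5, 7, 5)
  J9 needs (1, 0, 3) <= (5, 7, 5) -> finishes; pool += (0, 2, 2) = (5, 9, 7)
  J4 needs (1, 1, 3) <= (5, 9, 7) -> finishes; pool += (1, 2, 1) = (6, 11, 8)


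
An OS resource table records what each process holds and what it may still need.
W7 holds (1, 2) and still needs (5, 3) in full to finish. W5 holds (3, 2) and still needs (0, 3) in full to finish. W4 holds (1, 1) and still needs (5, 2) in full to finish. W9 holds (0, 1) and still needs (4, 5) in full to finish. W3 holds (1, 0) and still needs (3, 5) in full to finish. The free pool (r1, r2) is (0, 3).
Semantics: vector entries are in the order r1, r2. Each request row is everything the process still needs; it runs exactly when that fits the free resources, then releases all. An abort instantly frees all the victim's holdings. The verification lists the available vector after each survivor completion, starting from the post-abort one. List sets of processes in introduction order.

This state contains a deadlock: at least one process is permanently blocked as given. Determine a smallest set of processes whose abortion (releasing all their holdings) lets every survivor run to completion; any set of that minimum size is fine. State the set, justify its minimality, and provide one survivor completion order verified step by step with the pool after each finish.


The answer: abort W7.
Key observation: the returned (1, 2) from W7 is what brings W4 — unrunnable before, under any order — into play at step 4.
Minimality: the empty abort set fails — the state is deadlocked as it stands.
Survivors finish in the order: W5, W9, W3, W4. Walking it through (pool after the aborts first):
  pool = (1, 5)
  W5: need (0, 3) fits (1, 5); releases (3, 2), pool now (4, 7)
  W9: need (4, 5) fits (4, 7); releases (0, 1), pool now (4, 8)
  W3: need (3, 5) fits (4, 8); releases (1, 0), pool now (5, 8)
  W4: need (5, 2) fits (5, 8); releases (1, 1), pool now (6, 9)


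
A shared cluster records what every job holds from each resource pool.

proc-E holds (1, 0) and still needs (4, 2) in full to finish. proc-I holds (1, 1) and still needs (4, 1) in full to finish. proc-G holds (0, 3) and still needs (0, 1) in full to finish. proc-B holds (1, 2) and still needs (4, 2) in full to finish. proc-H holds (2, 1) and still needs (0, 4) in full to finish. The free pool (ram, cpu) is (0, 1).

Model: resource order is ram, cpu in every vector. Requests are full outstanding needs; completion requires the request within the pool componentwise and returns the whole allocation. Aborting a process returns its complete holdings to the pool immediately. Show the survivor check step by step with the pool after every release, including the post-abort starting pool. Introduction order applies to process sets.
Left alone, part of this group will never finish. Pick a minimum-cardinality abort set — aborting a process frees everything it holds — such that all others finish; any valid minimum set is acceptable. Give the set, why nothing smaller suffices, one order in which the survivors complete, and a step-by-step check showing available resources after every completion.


The answer: abort proc-E and proc-B.
Key observation: the deadlocked proc-I becomes finishable only because proc-E and proc-B released (2, 2); it completes at step 3 below.
Minimality, checking each single-abort alternative: proc-E alone leaves proc-I blocked (short on ram); proc-I alone leaves proc-E blocked (short on ram); proc-G alone leaves proc-E blocked (short on ram); proc-B alone leaves proc-E blocked (short on ram); proc-H alone leaves proc-E blocked (short on ram).
The survivors complete as proc-G, proc-H, proc-I. Step-by-step check (starting from the post-abort pool):
  pool = (2, 3)
  proc-G: need (0, 1) fits (2, 3); releases (0, 3), pool now (2, 6)
  proc-H: need (0, 4) fits (2, 6); releases (2, 1), pool now (4, 7)
  proc-I: need (4, 1) fits (4, 7); releases (1, 1), pool now (5, 8)


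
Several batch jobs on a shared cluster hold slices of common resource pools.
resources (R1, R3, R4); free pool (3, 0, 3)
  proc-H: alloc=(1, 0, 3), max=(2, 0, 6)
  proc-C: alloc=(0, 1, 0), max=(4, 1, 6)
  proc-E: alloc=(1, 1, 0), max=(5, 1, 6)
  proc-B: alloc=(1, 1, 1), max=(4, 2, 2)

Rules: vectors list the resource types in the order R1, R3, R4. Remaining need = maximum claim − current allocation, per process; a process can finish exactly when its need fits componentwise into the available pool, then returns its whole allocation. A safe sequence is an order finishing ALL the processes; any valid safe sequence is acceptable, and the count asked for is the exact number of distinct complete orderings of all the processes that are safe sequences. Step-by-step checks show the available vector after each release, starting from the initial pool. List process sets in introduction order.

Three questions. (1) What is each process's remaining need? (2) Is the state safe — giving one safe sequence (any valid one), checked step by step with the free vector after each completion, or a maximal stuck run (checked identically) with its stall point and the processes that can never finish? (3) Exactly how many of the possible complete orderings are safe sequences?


(1) Need matrix, components ordered R1, R3, R4:
  proc-H: (1, 0, 3)
  proc-C: (4, 0, 6)
  proc-E: (4, 0, 6)
  proc-B: (3, 1, 1)
(2) SAFE, for example via the order proc-H, proc-C, proc-E, proc-B.
Key observation: proc-H is the earliest step where a requested resource binds exactly: need (1, 0, 3), pool (3, 0, 3) at its turn.
Step-by-step check:
  pool = (3, 0, 3)
  proc-H: need (1, 0, 3) fits (3, 0, 3); releases (1, 0, 3), pool now (4, 0, 6)
  proc-C: need (4, 0, 6) fits (4, 0, 6); releases (0, 1, 0), pool now (4, 1, 6)
  proc-E: need (4, 0, 6) fits (4, 1, 6); releases (1, 1, 0), pool now (5, 2, 6)
  proc-B: need (3, 1, 1) fits (5, 2, 6); releases (1, 1, 1), pool now (6, 3, 7)
(3) Exactly 4 of the possible complete orderings are safe sequences.


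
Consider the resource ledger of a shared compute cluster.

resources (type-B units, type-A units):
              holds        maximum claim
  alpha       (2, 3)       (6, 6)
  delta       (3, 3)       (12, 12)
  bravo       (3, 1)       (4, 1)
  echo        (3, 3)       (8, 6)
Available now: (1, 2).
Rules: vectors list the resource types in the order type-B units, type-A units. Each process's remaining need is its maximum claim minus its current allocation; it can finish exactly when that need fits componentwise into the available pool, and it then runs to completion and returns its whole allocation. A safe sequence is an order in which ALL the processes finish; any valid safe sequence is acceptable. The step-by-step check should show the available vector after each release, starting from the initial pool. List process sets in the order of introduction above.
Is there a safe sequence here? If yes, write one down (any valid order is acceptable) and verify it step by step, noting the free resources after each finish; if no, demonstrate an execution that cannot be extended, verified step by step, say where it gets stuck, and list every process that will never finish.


SAFE. One safe sequence: bravo, alpha, echo, delta.
Key observation: the order's first zero-slack moment is bravo ((1, 0) needed, (1, 2) free — a requested resource with nothing to spare).
Check, step by step:
  pool = (1, 2)
  bravo needs (1, 0) <= (1, 2) -> finishes; pool += (3, 1) = (4, 3)
  alpha needs (4, 3) <= (4, 3) -> finishes; pool += (2, 3) = (6, 6)
  echo needs (5, 3) <= (6, 6) -> finishes; pool += (3, 3) = (9, 9)
  delta needs (9, 9) <= (9, 9) -> finishes; pool += (3, 3) = (12, 12)


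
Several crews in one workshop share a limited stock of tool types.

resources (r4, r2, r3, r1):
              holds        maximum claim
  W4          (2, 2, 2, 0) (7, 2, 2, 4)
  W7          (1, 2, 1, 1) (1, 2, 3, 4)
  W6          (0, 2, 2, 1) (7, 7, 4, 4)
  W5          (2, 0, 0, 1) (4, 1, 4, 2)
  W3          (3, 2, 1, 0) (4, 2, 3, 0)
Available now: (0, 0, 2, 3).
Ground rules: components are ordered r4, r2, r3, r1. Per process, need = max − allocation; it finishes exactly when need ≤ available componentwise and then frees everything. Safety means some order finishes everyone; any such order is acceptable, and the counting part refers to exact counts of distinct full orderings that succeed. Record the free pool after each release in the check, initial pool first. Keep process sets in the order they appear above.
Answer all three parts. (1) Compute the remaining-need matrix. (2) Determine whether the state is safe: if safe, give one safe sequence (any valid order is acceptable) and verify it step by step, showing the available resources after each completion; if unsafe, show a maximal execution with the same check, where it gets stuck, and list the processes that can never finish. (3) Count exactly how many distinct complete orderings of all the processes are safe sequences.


(1) Outstanding need per process (order r4, r2, r3, r1):
  W4: (5, 0, 0, 4)
  W7: (0, 0, 2, 3)
  W6: (7, 5, 2, 3)
  W5: (2, 1, 4, 1)
  W3: (1, 0, 2, 0)
(2) SAFE, for example via the order W7, W3, W5, W4, W6.
Key observation: at W7 the run first touches a limit — (0, 0, 2, 3) against (0, 0, 2, 3), exact on a resource it actually requests.
Walking it through:
  pool = (0, 0, 2, 3)
  W7: need (0, 0, 2, 3) fits (0, 0, 2, 3); releases (1, 2, 1, 1), pool now (1, 2, 3, 4)
  W3: need (1, 0, 2, 0) fits (1, 2, 3, 4); releases (3, 2, 1, 0), pool now (4, 4, 4, 4)
  W5: need (2, 1, 4, 1) fits (4, 4, 4, 4); releases (2, 0, 0, 1), pool now (6, 4, 4, 5)
  W4: need (5, 0, 0, 4) fits (6, 4, 4, 5); releases (2, 2, 2, 0), pool now (8, 6, 6, 5)
  W6: need (7, 5, 2, 3) fits (8, 6, 6, 5); releases (0, 2, 2, 1), pool now (8, 8, 8, 6)
(3) Exactly 1 of the possible complete orderings is a safe sequence.


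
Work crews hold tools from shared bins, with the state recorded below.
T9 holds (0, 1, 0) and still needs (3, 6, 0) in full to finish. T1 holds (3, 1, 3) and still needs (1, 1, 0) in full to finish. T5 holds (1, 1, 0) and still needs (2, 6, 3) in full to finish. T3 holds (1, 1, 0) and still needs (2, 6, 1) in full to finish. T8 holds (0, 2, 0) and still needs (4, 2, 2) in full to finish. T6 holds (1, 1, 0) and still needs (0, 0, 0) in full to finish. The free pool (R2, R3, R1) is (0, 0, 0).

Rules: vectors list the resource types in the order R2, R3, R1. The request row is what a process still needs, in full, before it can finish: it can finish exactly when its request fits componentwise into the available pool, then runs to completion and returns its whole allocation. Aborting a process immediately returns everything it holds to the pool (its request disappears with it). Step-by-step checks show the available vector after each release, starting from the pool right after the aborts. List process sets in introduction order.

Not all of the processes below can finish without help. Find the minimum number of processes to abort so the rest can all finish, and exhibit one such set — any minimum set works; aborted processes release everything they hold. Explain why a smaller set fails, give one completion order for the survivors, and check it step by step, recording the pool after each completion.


Abort T9 and T3.
Key observation: the deadlocked T5 becomes finishable only because T9 and T3 released (1, 2, 0); it completes at step 4 below.
Minimality, checking each single-abort alternative: T9 alone leaves T5 blocked (short on R3); T1 alone leaves T9 blocked (short on R3); T5 alone leaves T9 blocked (short on R3); T3 alone leaves T9 blocked (short on R3); T8 alone leaves T9 blocked (short on R3); T6 alone leaves T9 blocked (short on R3).
One survivor order: T1, T6, T8, T5. Walking it through (post-abort pool first):
  pool = (1, 2, 0)
  run T1 (needs (1, 1, 0), free (1, 2, 0)); after release of (3, 1, 3) the pool is (4, 3, 3)
  run T6 (needs (0, 0, 0), free (4, 3, 3)); after release of (1, 1, 0) the pool is (5, 4, 3)
  run T8 (needs (4, 2, 2), free (5, 4, 3)); after release of (0, 2, 0) the pool is (5, 6, 3)
  run T5 (needs (2, 6, 3), free (5, 6, 3)); after release of (1, 1, 0) the pool is (6, 7, 3)


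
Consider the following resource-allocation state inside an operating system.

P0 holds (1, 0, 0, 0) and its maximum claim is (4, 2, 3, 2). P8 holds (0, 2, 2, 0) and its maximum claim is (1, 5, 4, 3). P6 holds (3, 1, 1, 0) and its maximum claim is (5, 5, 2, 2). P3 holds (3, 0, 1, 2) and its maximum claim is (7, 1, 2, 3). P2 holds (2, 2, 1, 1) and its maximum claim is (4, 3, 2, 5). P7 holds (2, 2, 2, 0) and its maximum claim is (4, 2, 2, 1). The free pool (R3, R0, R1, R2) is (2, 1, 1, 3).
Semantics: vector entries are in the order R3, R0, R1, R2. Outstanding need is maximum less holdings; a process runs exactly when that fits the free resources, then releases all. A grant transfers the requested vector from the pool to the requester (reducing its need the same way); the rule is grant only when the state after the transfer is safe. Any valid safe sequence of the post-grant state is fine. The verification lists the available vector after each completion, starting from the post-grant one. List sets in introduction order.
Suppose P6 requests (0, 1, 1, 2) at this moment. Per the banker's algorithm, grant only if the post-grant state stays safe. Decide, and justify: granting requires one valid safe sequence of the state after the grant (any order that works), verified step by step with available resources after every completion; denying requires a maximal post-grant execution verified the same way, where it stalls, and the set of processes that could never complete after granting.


DENY — the pretend-granted state is unsafe.
Key observation: after P7, P3, P0 the pool peaks at (8, 2, 3, 3), and each blocked process is short somewhere: P8 on R0; P6 on R0; P2 on R2.
On the post-grant state, P7, P3, P0 is a maximal run — nothing extends it. Step-by-step check:
  pool = (2, 0, 0, 1)
  P7 needs (2, 0, 0, 1) <= (2, 0, 0, 1) -> finishes; pool += (2, 2, 2, 0) = (4, 2, 2, 1)
  P3 needs (4, 1, 1, 1) <= (4, 2, 2, 1) -> finishes; pool += (3, 0, 1, 2) = (7, 2, 3, 3)
  P0 needs (3, 2, 3, 2) <= (7, 2, 3, 3) -> finishes; pool += (1, 0, 0, 0) = (8, 2, 3, 3)
  P8 cannot run: need (1, 3, 2, 3) vs free (8, 2, 3, 3) (insufficient R0)
  P6 cannot run: need (2, 3, 0, 0) vs free (8, 2, 3, 3) (insufficient R0)
  P2 cannot run: need (2, 1, 1, 4) vs free (8, 2, 3, 3) (insufficient R2)
Post-grant, the permanently blocked set is P8, P6 and P2.


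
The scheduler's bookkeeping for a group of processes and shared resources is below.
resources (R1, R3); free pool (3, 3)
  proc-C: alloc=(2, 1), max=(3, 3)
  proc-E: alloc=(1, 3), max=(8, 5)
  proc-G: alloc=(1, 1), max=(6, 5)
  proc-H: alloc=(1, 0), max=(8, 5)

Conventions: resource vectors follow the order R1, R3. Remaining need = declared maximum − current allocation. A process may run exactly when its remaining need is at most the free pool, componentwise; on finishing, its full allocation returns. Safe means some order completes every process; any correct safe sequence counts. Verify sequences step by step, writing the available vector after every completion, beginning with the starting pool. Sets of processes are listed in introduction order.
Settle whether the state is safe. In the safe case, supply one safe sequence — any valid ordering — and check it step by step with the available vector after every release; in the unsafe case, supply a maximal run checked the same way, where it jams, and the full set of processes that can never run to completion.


The state is UNSAFE.
Key observation: after proc-C, proc-G complete, (6, 5) is the best the pool ever gets, yet each leftover process wants more R1.
A maximal execution: proc-C, proc-G — then nothing else fits. Walking it through:
  pool = (3, 3)
  run proc-C (needs (1, 2), free (3, 3)); after release of (2, 1) the pool is (5, 4)
  run proc-G (needs (5, 4), free (5, 4)); after release of (1, 1) the pool is (6, 5)
  proc-E still needs (7, 2) but only (6, 5) is free — short on R1
  proc-H still needs (7, 5) but only (6, 5) is free — short on R1
Permanently blocked: proc-E and proc-H.


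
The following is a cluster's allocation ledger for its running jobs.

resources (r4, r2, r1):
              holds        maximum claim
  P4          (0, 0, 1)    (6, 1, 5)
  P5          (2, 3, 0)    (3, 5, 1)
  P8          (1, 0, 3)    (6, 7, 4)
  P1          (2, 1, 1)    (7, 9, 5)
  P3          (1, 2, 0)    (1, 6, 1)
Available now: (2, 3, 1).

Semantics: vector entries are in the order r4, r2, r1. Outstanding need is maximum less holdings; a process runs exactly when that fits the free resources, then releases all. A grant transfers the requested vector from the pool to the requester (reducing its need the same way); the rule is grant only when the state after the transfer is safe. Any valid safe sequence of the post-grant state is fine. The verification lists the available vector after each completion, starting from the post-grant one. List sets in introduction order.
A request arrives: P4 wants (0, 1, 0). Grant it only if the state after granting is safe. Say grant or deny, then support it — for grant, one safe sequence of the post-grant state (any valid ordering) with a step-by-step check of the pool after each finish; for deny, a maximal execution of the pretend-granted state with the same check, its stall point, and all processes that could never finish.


GRANT — the state after the grant stays safe, e.g. via P5, P3, P8, P4, P1.
Key observation: (2, 2, 1) free after granting still covers P5 first, and each release covers the next.
Step-by-step check of the post-grant state:
  pool = (2, 2, 1)
  P5 needs (1, 2, 1) <= (2, 2, 1) -> finishes; pool += (2, 3, 0) = (4, 5, 1)
  P3 needs (0, 4, 1) <= (4, 5, 1) -> finishes; pool += (1, 2, 0) = (5, 7, 1)
  P8 needs (5, 7, 1) <= (5, 7, 1) -> finishes; pool += (1, 0, 3) = (6, 7, 4)
  P4 needs (6, 0, 4) <= (6, 7, 4) -> finishes; pool += (0, 1, 1) = (6, 8, 5)
  P1 needs (5, 8, 4) <= (6, 8, 5) -> finishes; pool += (2, 1, 1) = (8, 9, 6)


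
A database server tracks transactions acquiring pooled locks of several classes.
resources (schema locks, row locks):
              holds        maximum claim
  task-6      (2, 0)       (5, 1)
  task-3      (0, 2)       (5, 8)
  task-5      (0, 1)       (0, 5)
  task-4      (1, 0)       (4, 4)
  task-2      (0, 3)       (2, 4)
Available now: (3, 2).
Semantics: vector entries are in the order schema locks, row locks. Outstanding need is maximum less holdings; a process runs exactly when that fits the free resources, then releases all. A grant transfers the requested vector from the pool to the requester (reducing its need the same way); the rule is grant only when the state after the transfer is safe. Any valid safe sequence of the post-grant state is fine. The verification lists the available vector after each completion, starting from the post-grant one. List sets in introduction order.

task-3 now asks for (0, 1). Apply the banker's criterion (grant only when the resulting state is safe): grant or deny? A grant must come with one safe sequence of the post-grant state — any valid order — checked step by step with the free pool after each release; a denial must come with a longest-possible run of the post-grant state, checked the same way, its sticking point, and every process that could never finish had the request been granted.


GRANT: granting preserves safety; a valid post-grant sequence is task-2, task-4, task-5, task-6, task-3.
Key observation: the grant leaves (3, 1) free — enough for task-2, whose release restarts the cascade.
Step-by-step check of the post-grant state:
  pool = (3, 1)
  task-2: need (2, 1) fits (3, 1); releases (0, 3), pool now (3, 4)
  task-4: need (3, 4) fits (3, 4); releases (1, 0), pool now (4, 4)
  task-5: need (0, 4) fits (4, 4); releases (0, 1), pool now (4, 5)
  task-6: need (3, 1) fits (4, 5); releases (2, 0), pool now (6, 5)
  task-3: need (5, 5) fits (6, 5); releases (0, 3), pool now (6, 8)


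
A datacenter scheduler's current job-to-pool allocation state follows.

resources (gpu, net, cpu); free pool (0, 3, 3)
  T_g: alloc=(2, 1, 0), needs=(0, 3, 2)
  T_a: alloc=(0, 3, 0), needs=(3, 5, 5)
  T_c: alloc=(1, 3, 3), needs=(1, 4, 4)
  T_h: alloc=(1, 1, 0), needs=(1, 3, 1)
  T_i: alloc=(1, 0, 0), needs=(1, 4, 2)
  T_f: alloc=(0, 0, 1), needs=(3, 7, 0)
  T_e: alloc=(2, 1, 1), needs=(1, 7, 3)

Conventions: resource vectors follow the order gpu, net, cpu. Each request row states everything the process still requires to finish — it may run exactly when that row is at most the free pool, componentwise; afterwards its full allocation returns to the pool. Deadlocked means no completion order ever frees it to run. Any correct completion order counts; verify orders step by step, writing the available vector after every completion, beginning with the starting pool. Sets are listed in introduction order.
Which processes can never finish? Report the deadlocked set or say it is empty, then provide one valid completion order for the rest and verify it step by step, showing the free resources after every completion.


Deadlocked set: T_a, T_c, T_f and T_e.
Key observation: after T_g, T_i, T_h the pool peaks at (4, 5, 3), and each blocked process is short somewhere: T_a on cpu; T_c on cpu; T_f on net; T_e on net.
A valid finishing order for the others: T_g, T_i, T_h. Verifying each step:
  pool = (0, 3, 3)
  T_g needs (0, 3, 2) <= (0, 3, 3) -> finishes; pool += (2, 1, 0) = (2, 4, 3)
  T_i needs (1, 4, 2) <= (2, 4, 3) -> finishes; pool += (1, 0, 0) = (3, 4, 3)
  T_h needs (1, 3, 1) <= (3, 4, 3) -> finishes; pool += (1, 1, 0) = (4, 5, 3)
None of the blocked processes ever fits:
  blocked: T_a wants (3, 5, 5), pool (4, 5, 3) — not enough cpu
  blocked: T_c wants (1, 4, 4), pool (4, 5, 3) — not enough cpu
  blocked: T_f wants (3, 7, 0), pool (4, 5, 3) — not enough net
  blocked: T_e wants (1, 7, 3), pool (4, 5, 3) — not enough net


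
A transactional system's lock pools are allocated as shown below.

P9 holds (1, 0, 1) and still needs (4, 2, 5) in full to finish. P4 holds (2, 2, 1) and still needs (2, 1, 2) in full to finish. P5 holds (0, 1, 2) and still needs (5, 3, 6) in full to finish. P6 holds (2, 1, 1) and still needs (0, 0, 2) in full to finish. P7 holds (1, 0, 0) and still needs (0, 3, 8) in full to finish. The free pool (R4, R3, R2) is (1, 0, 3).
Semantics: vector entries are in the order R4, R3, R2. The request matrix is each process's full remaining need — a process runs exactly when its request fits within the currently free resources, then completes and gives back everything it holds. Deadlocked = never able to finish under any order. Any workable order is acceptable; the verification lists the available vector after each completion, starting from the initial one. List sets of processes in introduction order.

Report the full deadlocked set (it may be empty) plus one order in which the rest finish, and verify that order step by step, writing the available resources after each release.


The deadlocked set is empty.
Key observation: P6 leads a chain of completions in which each release enables another process.
A valid finishing order for the others: P6, P4, P9, P5, P7. Walking it through:
  pool = (1, 0, 3)
  P6 needs (0, 0, 2) <= (1, 0, 3) -> finishes; pool += (2, 1, 1) = (3, 1, 4)
  P4 needs (2, 1, 2) <= (3, 1, 4) -> finishes; pool += (2, 2, 1) = (5, 3, 5)
  P9 needs (4, 2, 5) <= (5, 3, 5) -> finishes; pool += (1, 0, 1) = (6, 3, 6)
  P5 needs (5, 3, 6) <= (6, 3, 6) -> finishes; pool += (0, 1, 2) = (6, 4, 8)
  P7 needs (0, 3, 8) <= (6, 4, 8) -> finishes; pool += (1, 0, 0) = (7, 4, 8)


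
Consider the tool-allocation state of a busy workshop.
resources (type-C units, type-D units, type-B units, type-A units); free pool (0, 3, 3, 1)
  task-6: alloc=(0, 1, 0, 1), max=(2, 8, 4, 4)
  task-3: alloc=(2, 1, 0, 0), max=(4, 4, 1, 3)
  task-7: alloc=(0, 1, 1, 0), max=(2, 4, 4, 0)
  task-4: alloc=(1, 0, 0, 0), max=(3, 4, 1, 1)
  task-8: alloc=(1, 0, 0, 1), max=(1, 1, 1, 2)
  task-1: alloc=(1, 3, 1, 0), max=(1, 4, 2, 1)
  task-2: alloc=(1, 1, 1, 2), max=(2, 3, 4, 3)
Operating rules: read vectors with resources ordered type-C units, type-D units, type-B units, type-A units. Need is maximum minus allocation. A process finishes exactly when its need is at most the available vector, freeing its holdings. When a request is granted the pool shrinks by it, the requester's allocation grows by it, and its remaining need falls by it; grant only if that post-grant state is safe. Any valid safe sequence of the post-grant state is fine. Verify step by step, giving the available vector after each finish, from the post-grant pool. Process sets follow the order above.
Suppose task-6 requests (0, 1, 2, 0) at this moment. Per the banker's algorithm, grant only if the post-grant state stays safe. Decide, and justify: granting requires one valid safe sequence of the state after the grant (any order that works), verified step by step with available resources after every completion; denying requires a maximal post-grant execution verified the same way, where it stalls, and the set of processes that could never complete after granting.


DENY. Granting would leave the state unsafe.
Key observation: after task-1, task-8, task-4 the pool peaks at (3, 5, 2, 2), and each blocked process is short somewhere: task-6 on type-D units, type-A units; task-3 on type-A units; task-7 on type-B units; task-2 on type-B units.
After a pretend grant, a maximal execution: task-1, task-8, task-4 — then nothing else fits. Verifying each step:
  pool = (0, 2, 1, 1)
  task-1 needs (0, 1, 1, 1) <= (0, 2, 1, 1) -> finishes; pool += (1, 3, 1, 0) = (1, 5, 2, 1)
  task-8 needs (0, 1, 1, 1) <= (1, 5, 2, 1) -> finishes; pool += (1, 0, 0, 1) = (2, 5, 2, 2)
  task-4 needs (2, 4, 1, 1) <= (2, 5, 2, 2) -> finishes; pool += (1, 0, 0, 0) = (3, 5, 2, 2)
  task-6 still needs (2, 6, 2, 3) but only (3, 5, 2, 2) is free — short on type-D units and type-A units
  task-3 still needs (2, 3, 1, 3) but only (3, 5, 2, 2) is free — short on type-A units
  task-7 still needs (2, 3, 3, 0) but only (3, 5, 2, 2) is free — short on type-B units
  task-2 still needs (1, 2, 3, 1) but only (3, 5, 2, 2) is free — short on type-B units
Processes that could never finish after the grant: task-6, task-3, task-7 and task-2.


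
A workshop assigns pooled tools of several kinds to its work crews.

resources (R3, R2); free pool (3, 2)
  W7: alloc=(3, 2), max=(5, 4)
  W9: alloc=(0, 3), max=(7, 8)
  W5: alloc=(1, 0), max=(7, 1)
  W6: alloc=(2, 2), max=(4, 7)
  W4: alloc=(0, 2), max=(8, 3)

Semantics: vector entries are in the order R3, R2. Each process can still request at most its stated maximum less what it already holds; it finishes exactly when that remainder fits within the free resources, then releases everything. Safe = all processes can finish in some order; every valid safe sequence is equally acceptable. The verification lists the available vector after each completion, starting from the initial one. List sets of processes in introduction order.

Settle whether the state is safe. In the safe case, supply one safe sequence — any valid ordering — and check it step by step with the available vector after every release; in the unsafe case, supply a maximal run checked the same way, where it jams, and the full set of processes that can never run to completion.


The state is UNSAFE.
Key observation: after W7, W5 the pool peaks at (7, 4), and each blocked process is short somewhere: W9 on R2; W6 on R2; W4 on R3.
The run W7, W5 cannot be extended any further. Walking it through:
  pool = (3, 2)
  run W7 (needs (2, 2), free (3, 2)); after release of (3, 2) the pool is (6, 4)
  run W5 (needs (6, 1), free (6, 4)); after release of (1, 0) the pool is (7, 4)
  blocked: W9 wants (7, 5), pool (7, 4) — not enough R2
  blocked: W6 wants (2, 5), pool (7, 4) — not enough R2
  blocked: W4 wants (8, 1), pool (7, 4) — not enough R3
Permanently blocked: W9, W6 and W4.


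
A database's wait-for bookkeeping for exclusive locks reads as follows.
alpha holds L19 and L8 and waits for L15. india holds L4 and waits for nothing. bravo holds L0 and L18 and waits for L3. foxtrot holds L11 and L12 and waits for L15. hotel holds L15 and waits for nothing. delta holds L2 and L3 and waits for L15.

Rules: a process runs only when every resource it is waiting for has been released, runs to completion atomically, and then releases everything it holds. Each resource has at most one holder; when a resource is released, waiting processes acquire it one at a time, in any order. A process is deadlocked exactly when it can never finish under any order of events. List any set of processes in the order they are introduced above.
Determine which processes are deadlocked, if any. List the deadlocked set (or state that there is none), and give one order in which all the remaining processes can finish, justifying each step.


Nothing here is deadlocked.
Key observation: the wait graph is acyclic; completion cascades from the unblocked processes through everyone else.
A valid finishing order for the others: hotel, delta, bravo, foxtrot, alpha, india.
Check, step by step:
  hotel waits on nothing -> runs at once and releases L15
  delta: everything it awaited (L15) is free; runs, freeing L2 and L3
  bravo: everything it awaited (L3) is free; runs, freeing L0 and L18
  foxtrot: everything it awaited (L15) is free; runs, freeing L11 and L12
  alpha: everything it awaited (L15) is free; runs, freeing L19 and L8
  india waits on nothing -> runs at once and releases L4


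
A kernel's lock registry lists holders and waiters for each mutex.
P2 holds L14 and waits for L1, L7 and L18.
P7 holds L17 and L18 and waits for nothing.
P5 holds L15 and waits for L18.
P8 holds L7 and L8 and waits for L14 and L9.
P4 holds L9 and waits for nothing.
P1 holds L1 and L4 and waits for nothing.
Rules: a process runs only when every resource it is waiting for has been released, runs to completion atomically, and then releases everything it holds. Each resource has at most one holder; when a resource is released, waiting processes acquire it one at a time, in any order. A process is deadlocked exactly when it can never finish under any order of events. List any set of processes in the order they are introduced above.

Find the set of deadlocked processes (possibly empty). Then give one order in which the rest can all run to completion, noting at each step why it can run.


The deadlocked set is P2 and P8.
Key observation: the knot is the closed ring of waits P2 -> P8 -> P2; no other process is dragged down with it.
A valid finishing order for the others: P1, P7, P5, P4.
Check, step by step:
  run P1 (it waits on nothing); releases L1 and L4
  run P7 (it waits on nothing); releases L17 and L18
  P5 waits on L18 — all released -> runs and releases L15
  run P4 (it waits on nothing); releases L9


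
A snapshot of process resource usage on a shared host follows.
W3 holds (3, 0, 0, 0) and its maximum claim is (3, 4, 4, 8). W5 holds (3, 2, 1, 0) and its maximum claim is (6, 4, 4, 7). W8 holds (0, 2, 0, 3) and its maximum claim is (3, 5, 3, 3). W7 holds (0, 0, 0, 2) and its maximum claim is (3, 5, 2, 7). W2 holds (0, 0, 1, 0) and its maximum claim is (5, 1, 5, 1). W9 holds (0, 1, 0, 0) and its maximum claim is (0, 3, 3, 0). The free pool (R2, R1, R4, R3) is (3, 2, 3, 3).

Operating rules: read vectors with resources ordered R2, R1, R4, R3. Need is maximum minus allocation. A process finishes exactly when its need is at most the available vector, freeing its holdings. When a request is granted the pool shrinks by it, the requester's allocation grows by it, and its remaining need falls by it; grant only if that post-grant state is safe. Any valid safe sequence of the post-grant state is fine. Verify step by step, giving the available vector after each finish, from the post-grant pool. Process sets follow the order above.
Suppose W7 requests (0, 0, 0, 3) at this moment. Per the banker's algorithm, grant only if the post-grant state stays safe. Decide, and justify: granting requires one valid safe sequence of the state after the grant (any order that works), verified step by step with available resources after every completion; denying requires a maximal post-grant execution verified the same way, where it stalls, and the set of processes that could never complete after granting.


GRANT. The post-grant state is safe; one safe sequence: W9, W8, W7, W5, W2, W3.
Key observation: with (3, 2, 3, 0) left after the transfer, W9 can run at once — the state stays safe.
Verifying the post-grant state step by step:
  pool = (3, 2, 3, 0)
  W9: need (0, 2, 3, 0) fits (3, 2, 3, 0); releases (0, 1, 0, 0), pool now (3, 3, 3, 0)
  W8: need (3, 3, 3, 0) fits (3, 3, 3, 0); releases (0, 2, 0, 3), pool now (3, 5, 3, 3)
  W7: need (3, 5, 2, 2) fits (3, 5, 3, 3); releases (0, 0, 0, 5), pool now (3, 5, 3, 8)
  W5: need (3, 2, 3, 7) fits (3, 5, 3, 8); releases (3, 2, 1, 0), pool now (6, 7, 4, 8)
  W2: need (5, 1, 4, 1) fits (6, 7, 4, 8); releases (0, 0, 1, 0), pool now (6, 7, 5, 8)
  W3: need (0, 4, 4, 8) fits (6, 7, 5, 8); releases (3, 0, 0, 0), pool now (9, 7, 5, 8)


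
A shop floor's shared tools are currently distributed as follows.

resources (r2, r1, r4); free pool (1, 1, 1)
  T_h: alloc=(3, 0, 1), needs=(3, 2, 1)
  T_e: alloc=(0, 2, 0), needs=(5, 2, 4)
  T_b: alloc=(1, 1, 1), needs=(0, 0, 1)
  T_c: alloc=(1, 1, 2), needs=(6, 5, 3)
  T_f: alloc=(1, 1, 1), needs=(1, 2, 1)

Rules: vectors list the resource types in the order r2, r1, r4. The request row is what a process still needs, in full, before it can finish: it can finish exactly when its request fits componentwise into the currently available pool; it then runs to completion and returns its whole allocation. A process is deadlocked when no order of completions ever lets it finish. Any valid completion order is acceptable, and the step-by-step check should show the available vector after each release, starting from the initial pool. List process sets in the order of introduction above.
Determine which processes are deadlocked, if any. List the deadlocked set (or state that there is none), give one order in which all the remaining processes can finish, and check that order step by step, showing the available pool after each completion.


Nothing here is deadlocked.
Key observation: T_b leads a chain of completions in which each release enables another process.
A valid finishing order for the others: T_b, T_f, T_h, T_e, T_c. Verifying each step:
  pool = (1, 1, 1)
  run T_b (needs (0, 0, 1), free (1, 1, 1)); after release of (1, 1, 1) the pool is (2, 2, 2)
  run T_f (needs (1, 2, 1), free (2, 2, 2)); after release of (1, 1, 1) the pool is (3, 3, 3)
  run T_h (needs (3, 2, 1), free (3, 3, 3)); after release of (3, 0, 1) the pool is (6, 3, 4)
  run T_e (needs (5, 2, 4), free (6, 3, 4)); after release of (0, 2, 0) the pool is (6, 5, 4)
  run T_c (needs (6, 5, 3), free (6, 5, 4)); after release of (1, 1, 2) the pool is (7, 6, 6)
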